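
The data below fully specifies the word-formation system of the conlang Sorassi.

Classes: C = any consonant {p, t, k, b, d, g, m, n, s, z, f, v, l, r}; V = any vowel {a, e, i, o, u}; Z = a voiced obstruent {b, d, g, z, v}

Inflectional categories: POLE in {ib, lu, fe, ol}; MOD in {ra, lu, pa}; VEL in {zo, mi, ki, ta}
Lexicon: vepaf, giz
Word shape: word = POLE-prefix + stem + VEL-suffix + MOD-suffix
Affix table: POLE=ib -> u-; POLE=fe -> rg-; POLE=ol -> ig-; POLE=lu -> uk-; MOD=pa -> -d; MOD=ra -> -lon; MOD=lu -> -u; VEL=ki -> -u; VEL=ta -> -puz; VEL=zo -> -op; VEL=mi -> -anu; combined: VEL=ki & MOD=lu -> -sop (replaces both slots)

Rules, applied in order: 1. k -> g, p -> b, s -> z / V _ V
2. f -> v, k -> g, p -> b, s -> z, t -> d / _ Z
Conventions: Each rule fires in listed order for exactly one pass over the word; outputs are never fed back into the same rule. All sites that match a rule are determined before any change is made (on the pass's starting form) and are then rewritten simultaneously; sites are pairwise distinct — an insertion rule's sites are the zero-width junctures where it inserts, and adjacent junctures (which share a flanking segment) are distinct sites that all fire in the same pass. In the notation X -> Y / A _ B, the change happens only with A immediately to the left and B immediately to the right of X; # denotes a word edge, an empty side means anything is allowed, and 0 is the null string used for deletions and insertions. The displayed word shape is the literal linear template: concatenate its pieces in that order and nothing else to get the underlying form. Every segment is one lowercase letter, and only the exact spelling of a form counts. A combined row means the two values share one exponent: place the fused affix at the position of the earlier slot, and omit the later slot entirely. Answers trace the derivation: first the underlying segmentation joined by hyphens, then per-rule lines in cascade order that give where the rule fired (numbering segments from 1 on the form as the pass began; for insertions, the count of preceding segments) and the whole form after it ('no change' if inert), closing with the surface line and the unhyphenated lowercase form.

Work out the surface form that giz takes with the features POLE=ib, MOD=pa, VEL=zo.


underlying: u-giz-op-d
1. k -> g, p -> b, s -> z / V _ V: no change
2. f -> v, k -> g, p -> b, s -> z, t -> d / _ Z: fires at position(s) 6: ugizobd
surface: ugizobd


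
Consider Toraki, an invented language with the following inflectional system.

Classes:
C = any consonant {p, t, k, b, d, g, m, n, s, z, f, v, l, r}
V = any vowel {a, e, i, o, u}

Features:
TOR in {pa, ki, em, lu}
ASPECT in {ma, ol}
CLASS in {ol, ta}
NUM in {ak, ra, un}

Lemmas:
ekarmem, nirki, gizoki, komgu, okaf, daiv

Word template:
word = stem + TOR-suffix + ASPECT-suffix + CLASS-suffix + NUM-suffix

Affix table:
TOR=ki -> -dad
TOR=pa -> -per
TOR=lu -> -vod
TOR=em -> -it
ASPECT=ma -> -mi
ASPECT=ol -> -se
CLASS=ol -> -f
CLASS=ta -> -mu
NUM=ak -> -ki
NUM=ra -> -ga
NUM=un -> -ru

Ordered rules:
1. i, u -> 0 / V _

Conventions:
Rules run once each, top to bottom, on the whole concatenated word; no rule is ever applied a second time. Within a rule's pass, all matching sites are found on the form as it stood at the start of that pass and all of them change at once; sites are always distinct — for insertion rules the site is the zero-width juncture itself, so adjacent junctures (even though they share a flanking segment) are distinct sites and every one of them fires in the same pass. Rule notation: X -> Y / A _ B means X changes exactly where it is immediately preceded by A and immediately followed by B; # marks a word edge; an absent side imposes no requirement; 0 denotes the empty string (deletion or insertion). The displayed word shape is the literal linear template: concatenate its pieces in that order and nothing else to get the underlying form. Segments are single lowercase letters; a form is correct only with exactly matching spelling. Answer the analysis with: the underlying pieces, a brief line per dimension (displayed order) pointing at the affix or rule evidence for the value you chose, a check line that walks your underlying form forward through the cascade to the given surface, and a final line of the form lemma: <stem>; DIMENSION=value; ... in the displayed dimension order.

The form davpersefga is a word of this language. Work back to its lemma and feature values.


underlying: daiv-per-se-f-ga
TOR=pa - signalled by the affix -per
ASPECT=ol - signalled by the affix -se
CLASS=ol - signalled by the affix -f
NUM=ra - signalled by the affix -ga
check: daivpersefga -> davpersefga
lemma: daiv; TOR=pa; ASPECT=ol; CLASS=ol; NUM=ra


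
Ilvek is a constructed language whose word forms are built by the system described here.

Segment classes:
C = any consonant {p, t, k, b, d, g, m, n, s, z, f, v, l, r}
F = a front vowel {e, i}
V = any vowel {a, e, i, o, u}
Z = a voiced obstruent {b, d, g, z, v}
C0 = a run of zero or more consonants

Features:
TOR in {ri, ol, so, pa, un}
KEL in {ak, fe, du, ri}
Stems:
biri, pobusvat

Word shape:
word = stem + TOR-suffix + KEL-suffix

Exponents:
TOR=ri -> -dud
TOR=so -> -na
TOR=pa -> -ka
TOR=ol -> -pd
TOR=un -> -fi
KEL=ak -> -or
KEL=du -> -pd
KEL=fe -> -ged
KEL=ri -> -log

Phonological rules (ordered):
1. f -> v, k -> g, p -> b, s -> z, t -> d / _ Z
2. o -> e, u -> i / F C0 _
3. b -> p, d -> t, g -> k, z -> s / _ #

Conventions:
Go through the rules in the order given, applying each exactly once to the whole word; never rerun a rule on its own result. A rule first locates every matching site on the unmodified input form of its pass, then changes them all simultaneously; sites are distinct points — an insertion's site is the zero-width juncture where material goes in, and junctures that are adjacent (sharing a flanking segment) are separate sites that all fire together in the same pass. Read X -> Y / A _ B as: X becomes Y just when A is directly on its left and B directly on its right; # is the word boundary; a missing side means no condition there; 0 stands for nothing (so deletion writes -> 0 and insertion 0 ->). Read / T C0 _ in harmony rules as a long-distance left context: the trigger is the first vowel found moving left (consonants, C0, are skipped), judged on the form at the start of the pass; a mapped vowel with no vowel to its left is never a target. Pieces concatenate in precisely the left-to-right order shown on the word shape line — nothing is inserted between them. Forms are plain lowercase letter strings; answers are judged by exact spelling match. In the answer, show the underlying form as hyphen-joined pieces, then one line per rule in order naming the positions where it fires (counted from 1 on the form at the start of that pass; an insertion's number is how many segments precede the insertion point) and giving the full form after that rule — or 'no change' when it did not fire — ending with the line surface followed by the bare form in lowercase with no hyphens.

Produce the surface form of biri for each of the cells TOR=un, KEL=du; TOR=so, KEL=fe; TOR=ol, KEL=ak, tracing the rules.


cell TOR=un, KEL=du:
underlying: biri-fi-pd
1. f -> v, k -> g, p -> b, s -> z, t -> d / _ Z: fires at position(s) 7: birifibd
2. o -> e, u -> i / F C0 _: no change
3. b -> p, d -> t, g -> k, z -> s / _ #: fires at position(s) 8: birifibt
surface: birifibt

cell TOR=so, KEL=fe:
underlying: biri-na-ged
1. f -> v, k -> g, p -> b, s -> z, t -> d / _ Z: no change
2. o -> e, u -> i / F C0 _: no change
3. b -> p, d -> t, g -> k, z -> s / _ #: fires at position(s) 9: birinaget
surface: birinaget

cell TOR=ol, KEL=ak:
underlying: biri-pd-or
1. f -> v, k -> g, p -> b, s -> z, t -> d / _ Z: fires at position(s) 5: biribdor
2. o -> e, u -> i / F C0 _: fires at position(s) 7: biribder
3. b -> p, d -> t, g -> k, z -> s / _ #: no change
surface: biribder


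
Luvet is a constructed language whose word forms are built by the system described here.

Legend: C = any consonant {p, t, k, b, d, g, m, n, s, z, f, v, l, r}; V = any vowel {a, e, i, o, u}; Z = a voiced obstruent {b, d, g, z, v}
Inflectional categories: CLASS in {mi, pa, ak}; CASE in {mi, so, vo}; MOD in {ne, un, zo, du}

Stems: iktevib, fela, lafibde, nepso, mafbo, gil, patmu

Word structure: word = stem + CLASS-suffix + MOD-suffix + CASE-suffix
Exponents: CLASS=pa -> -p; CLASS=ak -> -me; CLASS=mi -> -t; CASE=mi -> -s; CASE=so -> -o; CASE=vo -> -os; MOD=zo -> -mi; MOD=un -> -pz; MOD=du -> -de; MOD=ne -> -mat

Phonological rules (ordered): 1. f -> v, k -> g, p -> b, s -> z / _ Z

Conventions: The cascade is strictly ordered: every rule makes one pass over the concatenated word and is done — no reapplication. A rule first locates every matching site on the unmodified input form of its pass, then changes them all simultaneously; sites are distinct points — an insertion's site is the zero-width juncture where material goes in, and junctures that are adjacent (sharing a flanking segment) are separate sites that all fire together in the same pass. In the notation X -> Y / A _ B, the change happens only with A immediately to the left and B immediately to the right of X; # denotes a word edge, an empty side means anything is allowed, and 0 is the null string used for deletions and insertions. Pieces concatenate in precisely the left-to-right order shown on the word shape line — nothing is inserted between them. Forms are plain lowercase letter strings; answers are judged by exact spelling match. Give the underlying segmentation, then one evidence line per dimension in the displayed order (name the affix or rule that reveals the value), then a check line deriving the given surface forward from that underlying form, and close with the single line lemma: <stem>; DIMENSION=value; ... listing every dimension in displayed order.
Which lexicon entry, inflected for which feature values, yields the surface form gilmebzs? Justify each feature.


underlying: gil-me-pz-s
CLASS=ak - signalled by the affix -me
CASE=mi - signalled by the affix -s
MOD=un - signalled by the affix -pz
check: gilmepzs -> gilmebzs
lemma: gil; CLASS=ak; CASE=mi; MOD=un


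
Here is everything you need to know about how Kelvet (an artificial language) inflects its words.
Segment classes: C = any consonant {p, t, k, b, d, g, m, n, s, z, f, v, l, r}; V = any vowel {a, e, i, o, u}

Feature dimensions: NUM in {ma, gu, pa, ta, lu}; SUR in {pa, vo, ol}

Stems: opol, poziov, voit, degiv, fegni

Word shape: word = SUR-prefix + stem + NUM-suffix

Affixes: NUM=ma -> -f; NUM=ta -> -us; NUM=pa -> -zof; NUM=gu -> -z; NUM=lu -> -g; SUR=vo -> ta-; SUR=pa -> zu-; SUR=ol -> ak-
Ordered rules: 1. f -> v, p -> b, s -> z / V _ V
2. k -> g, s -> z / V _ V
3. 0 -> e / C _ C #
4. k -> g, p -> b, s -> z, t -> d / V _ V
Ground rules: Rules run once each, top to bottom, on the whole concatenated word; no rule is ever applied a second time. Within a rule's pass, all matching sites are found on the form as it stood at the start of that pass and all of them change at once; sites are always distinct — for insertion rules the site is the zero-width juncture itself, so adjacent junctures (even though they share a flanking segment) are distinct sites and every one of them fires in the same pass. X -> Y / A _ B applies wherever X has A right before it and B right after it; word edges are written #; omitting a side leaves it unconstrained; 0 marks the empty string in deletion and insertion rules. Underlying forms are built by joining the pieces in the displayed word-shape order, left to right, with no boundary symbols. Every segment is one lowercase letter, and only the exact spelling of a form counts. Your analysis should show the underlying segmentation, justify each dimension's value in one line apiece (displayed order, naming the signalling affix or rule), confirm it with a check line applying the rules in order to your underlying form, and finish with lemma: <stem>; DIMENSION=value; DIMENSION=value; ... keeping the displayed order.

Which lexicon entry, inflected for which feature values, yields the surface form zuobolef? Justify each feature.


underlying: zu-opol-f
NUM=ma - signalled by the affix -f
SUR=pa - signalled by the affix zu-
check: zuopolf -> zuobolf -> zuobolf -> zuobolef -> zuobolef
lemma: opol; NUM=ma; SUR=pa


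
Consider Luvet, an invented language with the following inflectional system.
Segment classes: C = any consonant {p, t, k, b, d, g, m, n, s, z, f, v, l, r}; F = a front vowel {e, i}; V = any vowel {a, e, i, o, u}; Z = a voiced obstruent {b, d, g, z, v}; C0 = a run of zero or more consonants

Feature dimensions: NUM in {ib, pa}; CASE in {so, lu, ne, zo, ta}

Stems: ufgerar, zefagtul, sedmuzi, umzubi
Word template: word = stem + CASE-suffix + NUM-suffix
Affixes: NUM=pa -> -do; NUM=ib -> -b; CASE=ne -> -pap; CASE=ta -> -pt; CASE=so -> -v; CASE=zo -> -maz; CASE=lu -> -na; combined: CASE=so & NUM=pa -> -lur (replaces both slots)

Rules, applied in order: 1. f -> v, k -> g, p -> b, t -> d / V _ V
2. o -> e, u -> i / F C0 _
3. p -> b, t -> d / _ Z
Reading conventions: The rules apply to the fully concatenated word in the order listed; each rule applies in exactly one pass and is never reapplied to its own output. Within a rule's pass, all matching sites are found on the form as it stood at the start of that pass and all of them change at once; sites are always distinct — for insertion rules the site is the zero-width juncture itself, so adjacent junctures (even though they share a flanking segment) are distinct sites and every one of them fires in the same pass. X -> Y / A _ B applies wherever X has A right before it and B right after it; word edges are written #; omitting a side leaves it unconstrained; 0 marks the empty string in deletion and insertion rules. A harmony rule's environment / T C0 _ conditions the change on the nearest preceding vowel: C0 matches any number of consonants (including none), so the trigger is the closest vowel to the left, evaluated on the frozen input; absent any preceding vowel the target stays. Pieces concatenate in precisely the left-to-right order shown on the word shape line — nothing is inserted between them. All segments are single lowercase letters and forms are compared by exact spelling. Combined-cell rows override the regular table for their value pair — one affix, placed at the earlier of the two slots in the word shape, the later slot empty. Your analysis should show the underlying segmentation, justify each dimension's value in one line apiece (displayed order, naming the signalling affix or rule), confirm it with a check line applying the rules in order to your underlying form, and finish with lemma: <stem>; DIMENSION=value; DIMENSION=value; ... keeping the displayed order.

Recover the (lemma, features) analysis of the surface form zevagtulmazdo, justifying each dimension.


underlying: zefagtul-maz-do
NUM=pa - signalled by the affix -do
CASE=zo - signalled by the affix -maz
check: zefagtulmazdo -> zevagtulmazdo -> zevagtulmazdo -> zevagtulmazdo
lemma: zefagtul; NUM=pa; CASE=zo


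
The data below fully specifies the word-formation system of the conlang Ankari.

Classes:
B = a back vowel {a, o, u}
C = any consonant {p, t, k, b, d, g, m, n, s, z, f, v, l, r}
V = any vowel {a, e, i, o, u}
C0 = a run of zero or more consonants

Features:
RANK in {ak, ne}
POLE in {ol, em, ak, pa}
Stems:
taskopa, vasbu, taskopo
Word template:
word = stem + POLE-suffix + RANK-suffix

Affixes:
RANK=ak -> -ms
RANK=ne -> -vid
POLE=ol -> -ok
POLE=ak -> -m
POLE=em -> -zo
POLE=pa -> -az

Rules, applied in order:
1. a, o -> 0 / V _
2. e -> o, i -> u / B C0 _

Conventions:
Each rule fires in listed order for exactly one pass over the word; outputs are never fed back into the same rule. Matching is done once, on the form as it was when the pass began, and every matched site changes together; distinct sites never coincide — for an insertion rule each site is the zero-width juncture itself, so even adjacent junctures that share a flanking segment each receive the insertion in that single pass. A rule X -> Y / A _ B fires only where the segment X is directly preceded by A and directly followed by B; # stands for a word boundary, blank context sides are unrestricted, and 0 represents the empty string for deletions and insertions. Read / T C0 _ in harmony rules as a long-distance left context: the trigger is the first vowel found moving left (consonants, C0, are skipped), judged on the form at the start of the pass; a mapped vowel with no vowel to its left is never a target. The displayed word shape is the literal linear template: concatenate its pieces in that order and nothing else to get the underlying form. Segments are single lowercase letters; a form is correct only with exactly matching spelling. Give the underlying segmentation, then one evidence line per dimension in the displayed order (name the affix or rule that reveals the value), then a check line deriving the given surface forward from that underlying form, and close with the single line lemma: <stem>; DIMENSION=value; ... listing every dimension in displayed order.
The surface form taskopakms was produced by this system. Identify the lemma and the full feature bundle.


underlying: taskopa-ok-ms
RANK=ak - signalled by the affix -ms
POLE=ol - signalled by the affix -ok
check: taskopaokms -> taskopakms -> taskopakms
lemma: taskopa; RANK=ak; POLE=ol


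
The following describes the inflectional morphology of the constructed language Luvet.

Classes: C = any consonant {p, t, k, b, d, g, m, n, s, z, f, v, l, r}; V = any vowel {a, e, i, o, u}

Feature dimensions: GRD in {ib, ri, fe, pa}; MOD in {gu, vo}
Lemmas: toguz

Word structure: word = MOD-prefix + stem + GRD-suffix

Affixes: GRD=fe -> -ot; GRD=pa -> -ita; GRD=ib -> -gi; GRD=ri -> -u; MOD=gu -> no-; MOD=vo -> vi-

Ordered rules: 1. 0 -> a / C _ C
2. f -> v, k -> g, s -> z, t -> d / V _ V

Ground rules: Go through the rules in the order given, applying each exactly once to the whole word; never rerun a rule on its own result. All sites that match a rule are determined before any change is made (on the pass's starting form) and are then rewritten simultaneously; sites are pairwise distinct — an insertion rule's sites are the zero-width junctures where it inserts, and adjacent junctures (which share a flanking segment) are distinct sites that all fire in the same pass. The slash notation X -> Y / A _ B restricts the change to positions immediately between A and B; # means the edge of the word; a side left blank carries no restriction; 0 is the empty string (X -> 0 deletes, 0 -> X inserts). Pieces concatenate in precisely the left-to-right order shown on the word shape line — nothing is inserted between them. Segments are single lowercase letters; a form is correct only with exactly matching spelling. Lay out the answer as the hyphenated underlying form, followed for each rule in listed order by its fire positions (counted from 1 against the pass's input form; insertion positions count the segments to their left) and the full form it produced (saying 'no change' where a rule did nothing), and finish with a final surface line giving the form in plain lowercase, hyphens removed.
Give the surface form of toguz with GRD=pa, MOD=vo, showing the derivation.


underlying: vi-toguz-ita
1. 0 -> a / C _ C: no change
2. f -> v, k -> g, s -> z, t -> d / V _ V: fires at position(s) 3, 9: vidoguzida
surface: vidoguzida


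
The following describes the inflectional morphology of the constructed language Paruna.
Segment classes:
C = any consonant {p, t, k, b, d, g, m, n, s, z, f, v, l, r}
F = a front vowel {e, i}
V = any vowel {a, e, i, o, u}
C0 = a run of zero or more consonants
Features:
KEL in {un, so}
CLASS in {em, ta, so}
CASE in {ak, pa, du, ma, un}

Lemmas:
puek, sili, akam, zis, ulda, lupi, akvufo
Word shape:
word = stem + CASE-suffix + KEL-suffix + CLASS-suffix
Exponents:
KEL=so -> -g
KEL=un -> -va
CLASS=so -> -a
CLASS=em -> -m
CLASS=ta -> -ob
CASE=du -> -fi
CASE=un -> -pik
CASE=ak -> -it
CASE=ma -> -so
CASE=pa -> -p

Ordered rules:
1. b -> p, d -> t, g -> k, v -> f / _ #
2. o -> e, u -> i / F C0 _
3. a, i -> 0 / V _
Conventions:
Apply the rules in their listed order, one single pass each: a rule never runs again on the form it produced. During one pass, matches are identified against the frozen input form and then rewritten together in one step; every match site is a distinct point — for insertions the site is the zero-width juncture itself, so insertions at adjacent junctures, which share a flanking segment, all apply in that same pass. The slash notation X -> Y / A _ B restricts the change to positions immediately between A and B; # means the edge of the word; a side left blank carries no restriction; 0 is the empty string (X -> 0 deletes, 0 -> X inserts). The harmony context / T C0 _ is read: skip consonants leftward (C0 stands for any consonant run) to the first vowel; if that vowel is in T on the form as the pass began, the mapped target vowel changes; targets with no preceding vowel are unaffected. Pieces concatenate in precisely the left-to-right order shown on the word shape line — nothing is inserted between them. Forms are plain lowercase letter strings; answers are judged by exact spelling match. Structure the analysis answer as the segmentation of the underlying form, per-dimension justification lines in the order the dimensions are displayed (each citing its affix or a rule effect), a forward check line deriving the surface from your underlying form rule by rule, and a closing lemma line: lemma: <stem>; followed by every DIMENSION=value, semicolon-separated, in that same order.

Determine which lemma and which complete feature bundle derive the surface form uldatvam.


underlying: ulda-it-va-m
KEL=un - signalled by the affix -va
CLASS=em - signalled by the affix -m
CASE=ak - signalled by the affix -it
check: uldaitvam -> uldaitvam -> uldaitvam -> uldatvam
lemma: ulda; KEL=un; CLASS=em; CASE=ak


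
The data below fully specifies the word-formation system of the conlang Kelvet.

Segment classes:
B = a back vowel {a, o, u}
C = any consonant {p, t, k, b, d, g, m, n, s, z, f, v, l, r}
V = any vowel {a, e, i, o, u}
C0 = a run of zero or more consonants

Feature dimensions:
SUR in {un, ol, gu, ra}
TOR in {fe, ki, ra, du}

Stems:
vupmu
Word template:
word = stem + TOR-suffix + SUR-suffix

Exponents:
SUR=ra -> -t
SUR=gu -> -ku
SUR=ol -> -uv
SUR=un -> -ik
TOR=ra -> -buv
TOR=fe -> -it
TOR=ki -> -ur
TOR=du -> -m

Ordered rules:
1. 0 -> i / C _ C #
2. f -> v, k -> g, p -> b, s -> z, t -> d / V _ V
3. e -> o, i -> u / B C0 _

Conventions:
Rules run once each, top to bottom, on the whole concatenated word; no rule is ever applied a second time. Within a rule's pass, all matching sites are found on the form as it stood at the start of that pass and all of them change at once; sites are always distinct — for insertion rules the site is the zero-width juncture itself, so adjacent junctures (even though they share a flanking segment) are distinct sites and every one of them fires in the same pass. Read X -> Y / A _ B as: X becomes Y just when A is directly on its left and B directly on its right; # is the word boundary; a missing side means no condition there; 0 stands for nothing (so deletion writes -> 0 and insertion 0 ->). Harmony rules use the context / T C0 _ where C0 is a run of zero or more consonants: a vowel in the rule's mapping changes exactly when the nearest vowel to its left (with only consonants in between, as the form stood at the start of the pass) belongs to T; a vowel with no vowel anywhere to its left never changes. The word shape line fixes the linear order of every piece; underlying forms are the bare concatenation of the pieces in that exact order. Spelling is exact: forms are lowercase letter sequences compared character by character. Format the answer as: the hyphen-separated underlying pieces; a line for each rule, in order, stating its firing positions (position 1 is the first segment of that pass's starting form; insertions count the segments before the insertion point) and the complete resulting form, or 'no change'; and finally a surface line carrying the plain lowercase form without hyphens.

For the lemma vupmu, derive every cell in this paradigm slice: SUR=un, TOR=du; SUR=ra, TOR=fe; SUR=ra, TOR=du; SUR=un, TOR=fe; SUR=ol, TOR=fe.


cell SUR=un, TOR=du:
underlying: vupmu-m-ik
1. 0 -> i / C _ C #: no change
2. f -> v, k -> g, p -> b, s -> z, t -> d / V _ V: no change
3. e -> o, i -> u / B C0 _: fires at position(s) 7: vupmumuk
surface: vupmumuk

cell SUR=ra, TOR=fe:
underlying: vupmu-it-t
1. 0 -> i / C _ C #: inserts after position(s) 7: vupmuitit
2. f -> v, k -> g, p -> b, s -> z, t -> d / V _ V: fires at position(s) 7: vupmuidit
3. e -> o, i -> u / B C0 _: fires at position(s) 6: vupmuudit
surface: vupmuudit

cell SUR=ra, TOR=du:
underlying: vupmu-m-t
1. 0 -> i / C _ C #: inserts after position(s) 6: vupmumit
2. f -> v, k -> g, p -> b, s -> z, t -> d / V _ V: no change
3. e -> o, i -> u / B C0 _: fires at position(s) 7: vupmumut
surface: vupmumut

cell SUR=un, TOR=fe:
underlying: vupmu-it-ik
1. 0 -> i / C _ C #: no change
2. f -> v, k -> g, p -> b, s -> z, t -> d / V _ V: fires at position(s) 7: vupmuidik
3. e -> o, i -> u / B C0 _: fires at position(s) 6: vupmuudik
surface: vupmuudik

cell SUR=ol, TOR=fe:
underlying: vupmu-it-uv
1. 0 -> i / C _ C #: no change
2. f -> v, k -> g, p -> b, s -> z, t -> d / V _ V: fires at position(s) 7: vupmuiduv
3. e -> o, i -> u / B C0 _: fires at position(s) 6: vupmuuduv
surface: vupmuuduv


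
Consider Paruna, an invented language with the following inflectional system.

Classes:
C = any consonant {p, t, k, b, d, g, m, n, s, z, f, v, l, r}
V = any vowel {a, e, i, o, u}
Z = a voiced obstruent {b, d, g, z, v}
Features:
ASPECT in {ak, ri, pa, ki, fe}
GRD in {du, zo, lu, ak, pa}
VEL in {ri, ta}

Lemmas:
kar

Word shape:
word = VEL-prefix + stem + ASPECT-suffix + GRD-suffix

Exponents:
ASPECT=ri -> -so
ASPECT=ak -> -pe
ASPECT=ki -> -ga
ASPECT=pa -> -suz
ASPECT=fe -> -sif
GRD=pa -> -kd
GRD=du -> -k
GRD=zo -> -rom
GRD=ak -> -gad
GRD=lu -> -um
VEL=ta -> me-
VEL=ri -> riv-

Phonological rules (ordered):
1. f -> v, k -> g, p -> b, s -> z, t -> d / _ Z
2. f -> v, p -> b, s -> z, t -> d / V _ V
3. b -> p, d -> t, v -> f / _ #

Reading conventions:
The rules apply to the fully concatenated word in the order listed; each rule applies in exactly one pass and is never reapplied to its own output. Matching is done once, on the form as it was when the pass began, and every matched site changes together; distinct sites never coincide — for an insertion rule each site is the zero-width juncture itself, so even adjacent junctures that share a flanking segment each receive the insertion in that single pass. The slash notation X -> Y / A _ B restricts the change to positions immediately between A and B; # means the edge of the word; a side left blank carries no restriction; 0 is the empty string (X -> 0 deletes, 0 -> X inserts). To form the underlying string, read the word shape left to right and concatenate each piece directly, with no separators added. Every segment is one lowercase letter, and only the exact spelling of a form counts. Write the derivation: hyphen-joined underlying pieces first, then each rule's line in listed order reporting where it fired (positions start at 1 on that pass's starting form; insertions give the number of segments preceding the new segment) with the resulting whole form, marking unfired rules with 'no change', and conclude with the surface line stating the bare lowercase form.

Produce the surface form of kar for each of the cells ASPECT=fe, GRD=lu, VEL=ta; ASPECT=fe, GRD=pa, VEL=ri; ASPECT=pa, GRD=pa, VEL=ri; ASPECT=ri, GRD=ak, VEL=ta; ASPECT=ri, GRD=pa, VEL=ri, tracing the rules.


cell ASPECT=fe, GRD=lu, VEL=ta:
underlying: me-kar-sif-um
1. f -> v, k -> g, p -> b, s -> z, t -> d / _ Z: no change
2. f -> v, p -> b, s -> z, t -> d / V _ V: fires at position(s) 8: mekarsivum
3. b -> p, d -> t, v -> f / _ #: no change
surface: mekarsivum

cell ASPECT=fe, GRD=pa, VEL=ri:
underlying: riv-kar-sif-kd
1. f -> v, k -> g, p -> b, s -> z, t -> d / _ Z: fires at position(s) 10: rivkarsifgd
2. f -> v, p -> b, s -> z, t -> d / V _ V: no change
3. b -> p, d -> t, v -> f / _ #: fires at position(s) 11: rivkarsifgt
surface: rivkarsifgt

cell ASPECT=pa, GRD=pa, VEL=ri:
underlying: riv-kar-suz-kd
1. f -> v, k -> g, p -> b, s -> z, t -> d / _ Z: fires at position(s) 10: rivkarsuzgd
2. f -> v, p -> b, s -> z, t -> d / V _ V: no change
3. b -> p, d -> t, v -> f / _ #: fires at position(s) 11: rivkarsuzgt
surface: rivkarsuzgt

cell ASPECT=ri, GRD=ak, VEL=ta:
underlying: me-kar-so-gad
1. f -> v, k -> g, p -> b, s -> z, t -> d / _ Z: no change
2. f -> v, p -> b, s -> z, t -> d / V _ V: no change
3. b -> p, d -> t, v -> f / _ #: fires at position(s) 10: mekarsogat
surface: mekarsogat

cell ASPECT=ri, GRD=pa, VEL=ri:
underlying: riv-kar-so-kd
1. f -> v, k -> g, p -> b, s -> z, t -> d / _ Z: fires at position(s) 9: rivkarsogd
2. f -> v, p -> b, s -> z, t -> d / V _ V: no change
3. b -> p, d -> t, v -> f / _ #: fires at position(s) 10: rivkarsogt
surface: rivkarsogt


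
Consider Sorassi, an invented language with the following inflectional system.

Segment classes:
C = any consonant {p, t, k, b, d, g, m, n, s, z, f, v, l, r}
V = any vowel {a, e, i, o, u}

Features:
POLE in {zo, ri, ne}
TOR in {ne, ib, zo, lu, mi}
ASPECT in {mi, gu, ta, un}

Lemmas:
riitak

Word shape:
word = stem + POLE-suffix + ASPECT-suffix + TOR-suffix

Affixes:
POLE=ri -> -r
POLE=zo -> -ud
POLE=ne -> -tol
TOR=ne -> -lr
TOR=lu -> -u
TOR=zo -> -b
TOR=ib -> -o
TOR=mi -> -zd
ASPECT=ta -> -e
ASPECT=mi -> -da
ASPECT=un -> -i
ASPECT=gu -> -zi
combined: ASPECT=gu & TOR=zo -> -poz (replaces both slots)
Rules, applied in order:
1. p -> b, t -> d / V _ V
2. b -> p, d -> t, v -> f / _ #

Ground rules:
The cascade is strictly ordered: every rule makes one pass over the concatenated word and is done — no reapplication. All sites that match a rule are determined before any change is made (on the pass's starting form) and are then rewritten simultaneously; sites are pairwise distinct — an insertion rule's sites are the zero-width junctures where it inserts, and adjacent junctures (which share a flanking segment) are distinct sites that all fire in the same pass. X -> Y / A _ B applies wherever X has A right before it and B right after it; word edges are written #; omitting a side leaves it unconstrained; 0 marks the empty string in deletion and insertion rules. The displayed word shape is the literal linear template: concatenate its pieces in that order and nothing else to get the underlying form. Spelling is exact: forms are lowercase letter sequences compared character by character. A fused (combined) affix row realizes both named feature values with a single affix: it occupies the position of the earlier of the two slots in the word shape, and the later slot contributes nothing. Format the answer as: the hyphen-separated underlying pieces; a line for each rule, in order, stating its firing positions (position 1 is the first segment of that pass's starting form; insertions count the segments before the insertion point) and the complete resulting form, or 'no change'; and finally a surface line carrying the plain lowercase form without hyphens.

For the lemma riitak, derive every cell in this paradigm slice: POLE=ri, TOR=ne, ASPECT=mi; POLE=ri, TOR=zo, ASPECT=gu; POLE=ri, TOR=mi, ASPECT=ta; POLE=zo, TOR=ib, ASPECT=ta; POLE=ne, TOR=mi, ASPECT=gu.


cell POLE=ri, TOR=ne, ASPECT=mi:
underlying: riitak-r-da-lr
1. p -> b, t -> d / V _ V: fires at position(s) 4: riidakrdalr
2. b -> p, d -> t, v -> f / _ #: no change
surface: riidakrdalr

cell POLE=ri, TOR=zo, ASPECT=gu:
underlying: riitak-r-poz
1. p -> b, t -> d / V _ V: fires at position(s) 4: riidakrpoz
2. b -> p, d -> t, v -> f / _ #: no change
surface: riidakrpoz

cell POLE=ri, TOR=mi, ASPECT=ta:
underlying: riitak-r-e-zd
1. p -> b, t -> d / V _ V: fires at position(s) 4: riidakrezd
2. b -> p, d -> t, v -> f / _ #: fires at position(s) 10: riidakrezt
surface: riidakrezt

cell POLE=zo, TOR=ib, ASPECT=ta:
underlying: riitak-ud-e-o
1. p -> b, t -> d / V _ V: fires at position(s) 4: riidakudeo
2. b -> p, d -> t, v -> f / _ #: no change
surface: riidakudeo

cell POLE=ne, TOR=mi, ASPECT=gu:
underlying: riitak-tol-zi-zd
1. p -> b, t -> d / V _ V: fires at position(s) 4: riidaktolzizd
2. b -> p, d -> t, v -> f / _ #: fires at position(s) 13: riidaktolzizt
surface: riidaktolzizt


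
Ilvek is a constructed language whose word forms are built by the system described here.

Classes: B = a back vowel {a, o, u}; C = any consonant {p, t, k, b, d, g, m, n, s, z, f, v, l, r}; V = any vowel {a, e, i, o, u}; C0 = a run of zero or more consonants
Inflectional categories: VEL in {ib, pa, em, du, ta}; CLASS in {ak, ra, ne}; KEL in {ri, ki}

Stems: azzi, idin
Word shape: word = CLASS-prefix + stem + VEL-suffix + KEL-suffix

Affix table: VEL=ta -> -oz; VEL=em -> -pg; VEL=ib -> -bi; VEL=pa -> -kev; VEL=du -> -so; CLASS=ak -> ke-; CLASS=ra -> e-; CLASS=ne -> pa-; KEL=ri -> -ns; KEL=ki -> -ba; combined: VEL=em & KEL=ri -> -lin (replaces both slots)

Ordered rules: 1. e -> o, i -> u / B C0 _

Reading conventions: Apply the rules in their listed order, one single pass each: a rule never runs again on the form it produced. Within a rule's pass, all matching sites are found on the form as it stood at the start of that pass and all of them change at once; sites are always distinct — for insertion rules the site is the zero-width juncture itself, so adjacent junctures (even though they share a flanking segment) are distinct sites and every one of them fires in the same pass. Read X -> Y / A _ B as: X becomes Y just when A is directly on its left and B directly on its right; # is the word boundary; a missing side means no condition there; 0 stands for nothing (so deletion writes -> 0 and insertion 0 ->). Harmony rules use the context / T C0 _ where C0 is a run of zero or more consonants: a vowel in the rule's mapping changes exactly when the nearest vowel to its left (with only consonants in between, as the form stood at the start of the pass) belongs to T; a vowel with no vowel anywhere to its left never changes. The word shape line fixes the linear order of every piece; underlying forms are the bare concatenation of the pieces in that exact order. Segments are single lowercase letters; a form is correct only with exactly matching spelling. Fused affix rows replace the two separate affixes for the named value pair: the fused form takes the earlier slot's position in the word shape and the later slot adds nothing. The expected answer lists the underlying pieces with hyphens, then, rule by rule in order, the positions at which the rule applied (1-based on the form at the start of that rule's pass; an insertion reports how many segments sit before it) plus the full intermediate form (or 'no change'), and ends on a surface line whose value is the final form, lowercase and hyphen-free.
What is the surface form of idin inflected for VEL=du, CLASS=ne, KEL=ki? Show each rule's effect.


underlying: pa-idin-so-ba
1. e -> o, i -> u / B C0 _: fires at position(s) 3: paudinsoba
surface: paudinsoba


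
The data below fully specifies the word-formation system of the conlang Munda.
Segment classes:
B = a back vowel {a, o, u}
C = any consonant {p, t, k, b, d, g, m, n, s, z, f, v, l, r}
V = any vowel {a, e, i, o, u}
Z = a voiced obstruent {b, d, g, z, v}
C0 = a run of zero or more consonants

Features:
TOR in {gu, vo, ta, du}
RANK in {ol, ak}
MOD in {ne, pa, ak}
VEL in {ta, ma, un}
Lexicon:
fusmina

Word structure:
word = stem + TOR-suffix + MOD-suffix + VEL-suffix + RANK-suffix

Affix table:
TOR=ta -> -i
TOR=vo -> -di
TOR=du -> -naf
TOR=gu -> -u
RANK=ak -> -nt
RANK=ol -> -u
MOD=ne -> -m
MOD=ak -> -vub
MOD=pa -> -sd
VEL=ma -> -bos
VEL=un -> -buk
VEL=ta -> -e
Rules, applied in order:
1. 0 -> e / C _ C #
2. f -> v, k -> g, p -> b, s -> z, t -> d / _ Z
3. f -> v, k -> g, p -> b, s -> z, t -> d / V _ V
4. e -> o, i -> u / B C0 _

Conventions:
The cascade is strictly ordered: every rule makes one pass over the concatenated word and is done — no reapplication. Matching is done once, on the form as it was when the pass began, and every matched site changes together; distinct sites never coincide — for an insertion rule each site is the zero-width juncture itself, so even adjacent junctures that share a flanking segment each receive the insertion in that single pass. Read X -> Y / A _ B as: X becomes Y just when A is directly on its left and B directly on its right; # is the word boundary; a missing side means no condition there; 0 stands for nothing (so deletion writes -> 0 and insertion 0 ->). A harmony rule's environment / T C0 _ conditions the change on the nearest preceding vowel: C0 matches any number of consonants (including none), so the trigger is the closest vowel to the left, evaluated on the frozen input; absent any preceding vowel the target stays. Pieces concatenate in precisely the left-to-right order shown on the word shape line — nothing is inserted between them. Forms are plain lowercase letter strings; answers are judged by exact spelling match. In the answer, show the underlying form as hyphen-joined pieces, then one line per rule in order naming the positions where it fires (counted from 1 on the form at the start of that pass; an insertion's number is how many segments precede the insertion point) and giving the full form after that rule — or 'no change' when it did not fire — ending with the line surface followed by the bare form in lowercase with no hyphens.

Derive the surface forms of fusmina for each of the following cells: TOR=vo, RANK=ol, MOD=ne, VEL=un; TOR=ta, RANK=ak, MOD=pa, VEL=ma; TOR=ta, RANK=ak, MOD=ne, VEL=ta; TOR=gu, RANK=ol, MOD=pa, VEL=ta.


cell TOR=vo, RANK=ol, MOD=ne, VEL=un:
underlying: fusmina-di-m-buk-u
1. 0 -> e / C _ C #: no change
2. f -> v, k -> g, p -> b, s -> z, t -> d / _ Z: no change
3. f -> v, k -> g, p -> b, s -> z, t -> d / V _ V: fires at position(s) 13: fusminadimbugu
4. e -> o, i -> u / B C0 _: fires at position(s) 5, 9: fusmunadumbugu
surface: fusmunadumbugu

cell TOR=ta, RANK=ak, MOD=pa, VEL=ma:
underlying: fusmina-i-sd-bos-nt
1. 0 -> e / C _ C #: inserts after position(s) 14: fusminaisdbosnet
2. f -> v, k -> g, p -> b, s -> z, t -> d / _ Z: fires at position(s) 9: fusminaizdbosnet
3. f -> v, k -> g, p -> b, s -> z, t -> d / V _ V: no change
4. e -> o, i -> u / B C0 _: fires at position(s) 5, 8, 15: fusmunauzdbosnot
surface: fusmunauzdbosnot

cell TOR=ta, RANK=ak, MOD=ne, VEL=ta:
underlying: fusmina-i-m-e-nt
1. 0 -> e / C _ C #: inserts after position(s) 11: fusminaimenet
2. f -> v, k -> g, p -> b, s -> z, t -> d / _ Z: no change
3. f -> v, k -> g, p -> b, s -> z, t -> d / V _ V: no change
4. e -> o, i -> u / B C0 _: fires at position(s) 5, 8: fusmunaumenet
surface: fusmunaumenet

cell TOR=gu, RANK=ol, MOD=pa, VEL=ta:
underlying: fusmina-u-sd-e-u
1. 0 -> e / C _ C #: no change
2. f -> v, k -> g, p -> b, s -> z, t -> d / _ Z: fires at position(s) 9: fusminauzdeu
3. f -> v, k -> g, p -> b, s -> z, t -> d / V _ V: no change
4. e -> o, i -> u / B C0 _: fires at position(s) 5, 11: fusmunauzdou
surface: fusmunauzdou


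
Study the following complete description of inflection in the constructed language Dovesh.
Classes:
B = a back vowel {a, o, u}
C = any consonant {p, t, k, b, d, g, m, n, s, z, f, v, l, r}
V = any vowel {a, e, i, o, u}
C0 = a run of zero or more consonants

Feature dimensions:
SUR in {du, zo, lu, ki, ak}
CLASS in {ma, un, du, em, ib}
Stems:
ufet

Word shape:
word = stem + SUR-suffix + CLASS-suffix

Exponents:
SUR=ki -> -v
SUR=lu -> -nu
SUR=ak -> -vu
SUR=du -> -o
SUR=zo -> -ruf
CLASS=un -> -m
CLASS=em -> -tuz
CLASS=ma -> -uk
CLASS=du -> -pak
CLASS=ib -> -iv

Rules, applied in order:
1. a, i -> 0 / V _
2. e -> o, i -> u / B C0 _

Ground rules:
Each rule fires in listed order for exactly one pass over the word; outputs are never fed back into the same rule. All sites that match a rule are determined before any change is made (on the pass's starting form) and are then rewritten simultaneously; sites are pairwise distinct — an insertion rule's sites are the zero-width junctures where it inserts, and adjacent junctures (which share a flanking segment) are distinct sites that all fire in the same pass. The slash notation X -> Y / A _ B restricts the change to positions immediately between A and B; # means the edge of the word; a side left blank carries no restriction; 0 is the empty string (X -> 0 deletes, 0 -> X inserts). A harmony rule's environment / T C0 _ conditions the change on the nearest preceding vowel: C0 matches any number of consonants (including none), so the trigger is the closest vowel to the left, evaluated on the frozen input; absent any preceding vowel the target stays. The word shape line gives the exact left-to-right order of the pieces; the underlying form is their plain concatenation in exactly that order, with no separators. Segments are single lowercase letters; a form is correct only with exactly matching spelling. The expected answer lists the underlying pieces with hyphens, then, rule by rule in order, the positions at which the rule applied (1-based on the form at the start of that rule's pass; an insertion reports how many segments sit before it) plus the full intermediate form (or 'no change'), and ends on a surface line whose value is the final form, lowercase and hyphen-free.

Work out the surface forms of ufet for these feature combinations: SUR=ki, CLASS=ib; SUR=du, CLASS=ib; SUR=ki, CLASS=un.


cell SUR=ki, CLASS=ib:
underlying: ufet-v-iv
1. a, i -> 0 / V _: no change
2. e -> o, i -> u / B C0 _: fires at position(s) 3: ufotviv
surface: ufotviv

cell SUR=du, CLASS=ib:
underlying: ufet-o-iv
1. a, i -> 0 / V _: fires at position(s) 6: ufetov
2. e -> o, i -> u / B C0 _: fires at position(s) 3: ufotov
surface: ufotov

cell SUR=ki, CLASS=un:
underlying: ufet-v-m
1. a, i -> 0 / V _: no change
2. e -> o, i -> u / B C0 _: fires at position(s) 3: ufotvm
surface: ufotvm
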